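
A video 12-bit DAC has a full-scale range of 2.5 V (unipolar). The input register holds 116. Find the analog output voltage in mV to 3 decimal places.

70.801 mV

LSB = 2.5 V / 2^12 = 0.610 mV.
V_out = 0 + 116 × 0.000610352 V = 0.0708008 V.
= 70.801 mV.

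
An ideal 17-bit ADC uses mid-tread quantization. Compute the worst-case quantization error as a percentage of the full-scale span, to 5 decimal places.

0.00038 %

Rounding → worst-case error = ½ LSB = V_FS/2^18, so 100/262144 = 0.00038147 % of full scale.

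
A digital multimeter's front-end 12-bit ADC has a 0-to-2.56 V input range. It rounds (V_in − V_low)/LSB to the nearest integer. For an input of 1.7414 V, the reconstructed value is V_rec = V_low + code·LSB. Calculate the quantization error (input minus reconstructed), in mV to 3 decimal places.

One LSB is 2.56 V / 4096 = 0.625 mV.
Scaled input = 2786.2400 LSBs, so code = 2786.
Code 2786 maps back to 0 + 2786×0.000625 V = 1.74125 V.
Difference: 0.00015 V → 0.150 mV.

0.150 mV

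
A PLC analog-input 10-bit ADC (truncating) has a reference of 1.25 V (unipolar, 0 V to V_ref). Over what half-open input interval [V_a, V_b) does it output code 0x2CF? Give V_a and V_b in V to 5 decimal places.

LSB = 1.25/2^10 = 1.221 mV.
Code 0x2CF = 719 decimal.
V_a = V_low + 719·LSB = 0.877686 V; V_b = V_low + 720·LSB = 0.878906 V.

[0.87769 V, 0.87891 V)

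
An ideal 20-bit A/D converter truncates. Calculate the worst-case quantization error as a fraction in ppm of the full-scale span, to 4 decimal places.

Truncating → worst-case error = 1 LSB = V_FS/2^20, so 1e+06/1048576 = 0.953674 ppm of full scale.

0.9537 ppm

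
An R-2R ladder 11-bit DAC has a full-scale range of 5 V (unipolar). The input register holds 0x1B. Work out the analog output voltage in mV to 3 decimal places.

65.918 mV

LSB = 5 V / 2^11 = 2.441 mV.
Code 0x1B = 27 decimal.
V_out = 0 + 27 × 0.00244141 V = 0.065918 V.
= 65.918 mV.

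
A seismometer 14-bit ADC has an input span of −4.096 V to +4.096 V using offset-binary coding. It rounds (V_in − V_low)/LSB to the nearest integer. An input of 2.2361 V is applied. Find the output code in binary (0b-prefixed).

With 16384 levels over 8.192 V, one step is 0.500 mV.
(2.2361 − (−4.096)) / 0.0005 = 12664.200 LSBs.
round(12664.200) = 12664.
In binary (0b-prefixed): 0b11000101111000.

code 0b11000101111000 (decimal 12664)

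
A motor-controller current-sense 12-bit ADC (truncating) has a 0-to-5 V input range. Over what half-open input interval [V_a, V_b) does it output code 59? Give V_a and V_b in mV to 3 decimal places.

[72.021 mV, 73.242 mV)

LSB = 5/2^12 = 1.221 mV.
V_a = V_low + 59·LSB = 0.0720215 V; V_b = V_low + 60·LSB = 0.0732422 V.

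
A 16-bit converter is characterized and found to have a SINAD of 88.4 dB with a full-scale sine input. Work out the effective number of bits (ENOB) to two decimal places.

ENOB = (SINAD − 1.76) / 6.02 = (88.4 − 1.76)/6.02 = 14.392.

14.39 bits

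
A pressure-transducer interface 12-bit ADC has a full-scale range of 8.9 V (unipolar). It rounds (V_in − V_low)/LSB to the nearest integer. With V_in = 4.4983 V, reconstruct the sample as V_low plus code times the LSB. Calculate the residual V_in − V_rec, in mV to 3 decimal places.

0.497 mV

Step size: 8.9 V ÷ 2^12 = 2.173 mV.
(4.4983 − 0)/0.00217285 = 2070.2289; round gives code 2070.
Reconstructed: 4.4978027 V.
V_in − V_rec = 0.000497266 V = 0.497 mV.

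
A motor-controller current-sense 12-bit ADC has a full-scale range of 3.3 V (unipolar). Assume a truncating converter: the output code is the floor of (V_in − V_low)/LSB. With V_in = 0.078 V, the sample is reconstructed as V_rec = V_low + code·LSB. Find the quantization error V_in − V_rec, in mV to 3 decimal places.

LSB = 3.3/2^12 = 0.806 mV.
(V_in − V_low)/LSB = (0.078 − 0)/0.000805664 = 96.8145 → code 96 (floor).
V_rec = 0 + 96·0.000805664 = 0.07734375 V.
Error = 0.078 − 0.07734375 = 0.00065625 V = 0.656 mV.

0.656 mV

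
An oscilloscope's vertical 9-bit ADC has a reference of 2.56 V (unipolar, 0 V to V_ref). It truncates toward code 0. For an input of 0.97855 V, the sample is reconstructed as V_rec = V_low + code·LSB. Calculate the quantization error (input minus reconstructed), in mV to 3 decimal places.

LSB = 2.56/2^9 = 5.000 mV.
(V_in − V_low)/LSB = (0.97855 − 0)/0.005 = 195.7100 → code 195 (floor).
V_rec = 0 + 195·0.005 = 0.975 V.
Difference: 0.00355 V → 3.550 mV.

3.550 mV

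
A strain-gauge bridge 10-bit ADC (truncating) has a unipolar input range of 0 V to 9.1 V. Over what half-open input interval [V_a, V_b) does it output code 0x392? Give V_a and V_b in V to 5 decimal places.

LSB = 9.1/2^10 = 8.887 mV.
Code 0x392 = 914 decimal.
V_a = V_low + 914·LSB = 8.12246 V; V_b = V_low + 915·LSB = 8.13135 V.

[8.12246 V, 8.13135 V)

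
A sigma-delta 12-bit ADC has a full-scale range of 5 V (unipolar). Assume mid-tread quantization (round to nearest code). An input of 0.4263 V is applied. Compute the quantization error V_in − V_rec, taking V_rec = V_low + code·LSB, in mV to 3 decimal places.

LSB = 5/2^12 = 1.221 mV.
(0.4263 − 0)/0.0012207 = 349.2250; round gives code 349.
Reconstructed: 0.42602539 V.
Error = 0.4263 − 0.42602539 = 0.000274609 V = 0.275 mV.

0.275 mV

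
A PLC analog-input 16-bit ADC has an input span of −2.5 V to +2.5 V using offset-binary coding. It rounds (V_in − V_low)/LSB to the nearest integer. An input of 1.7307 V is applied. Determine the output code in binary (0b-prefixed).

code 0b1101100010011101 (decimal 55453)

With 65536 levels over 5 V, one step is 76.29 µV.
(1.7307 − (−2.5)) / 7.62939e-05 = 55452.631 LSBs.
So the output code is 55453.
In binary (0b-prefixed): 0b1101100010011101.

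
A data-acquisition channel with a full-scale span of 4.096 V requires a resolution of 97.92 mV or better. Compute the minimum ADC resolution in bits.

Number of steps required ≥ 4.096 V / 97.92 mV = 41.83.
Need 2^N ≥ 41.83; 2^5 = 32, 2^6 = 64.
Minimum N = 6.

6 bits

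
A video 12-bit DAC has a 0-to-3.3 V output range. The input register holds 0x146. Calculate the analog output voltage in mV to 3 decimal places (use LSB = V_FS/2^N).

LSB = 3.3 V / 2^12 = 0.806 mV.
Code 0x146 = 326 decimal.
V_out = 0 + 326 × 0.000805664 V = 0.262646 V.
= 262.646 mV.

262.646 mV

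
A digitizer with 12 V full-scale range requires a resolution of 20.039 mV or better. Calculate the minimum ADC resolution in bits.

Number of steps required ≥ 12 V / 20.039 mV = 598.83.
Need 2^N ≥ 598.83; 2^9 = 512, 2^10 = 1024.
Minimum N = 10.

10 bits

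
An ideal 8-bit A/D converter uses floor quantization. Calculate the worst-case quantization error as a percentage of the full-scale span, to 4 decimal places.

Truncating → worst-case error = 1 LSB = V_FS/2^8, so 100/256 = 0.390625 % of full scale.

0.3906 %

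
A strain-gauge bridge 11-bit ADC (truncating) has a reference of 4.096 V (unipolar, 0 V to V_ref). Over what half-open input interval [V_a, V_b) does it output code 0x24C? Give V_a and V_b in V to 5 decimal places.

[1.17600 V, 1.17800 V)

LSB = 4.096/2^11 = 2.000 mV.
Code 0x24C = 588 decimal.
V_a = V_low + 588·LSB = 1.176 V; V_b = V_low + 589·LSB = 1.178 V.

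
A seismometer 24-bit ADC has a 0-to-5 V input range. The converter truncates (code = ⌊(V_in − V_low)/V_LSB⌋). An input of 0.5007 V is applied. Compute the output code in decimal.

code 1680070

With 16777216 levels over 5 V, one step is 0.30 µV.
Input sits at 1680070.410 steps above V_low.
⌊·⌋(1680070.410) = 1680070.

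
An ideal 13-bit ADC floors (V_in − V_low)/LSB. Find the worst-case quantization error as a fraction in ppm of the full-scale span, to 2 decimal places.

122.07 ppm

Truncating → worst-case error = 1 LSB = V_FS/2^13, so 1e+06/8192 = 122.07 ppm of full scale.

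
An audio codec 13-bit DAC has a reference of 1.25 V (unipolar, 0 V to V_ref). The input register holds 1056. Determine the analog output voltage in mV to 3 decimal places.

161.133 mV

LSB = 1.25 V / 2^13 = 152.59 µV.
V_out = 0 + 1056 × 0.000152588 V = 0.161133 V.
= 161.133 mV.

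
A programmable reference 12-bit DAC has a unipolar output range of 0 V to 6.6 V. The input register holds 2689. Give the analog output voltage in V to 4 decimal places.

LSB = 6.6 V / 2^12 = 1.611 mV.
V_out = 0 + 2689 × 0.00161133 V = 4.33286 V.

4.3329 V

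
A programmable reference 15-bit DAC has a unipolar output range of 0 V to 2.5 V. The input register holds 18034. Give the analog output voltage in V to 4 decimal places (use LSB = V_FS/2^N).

LSB = 2.5 V / 2^15 = 76.29 µV.
V_out = 0 + 18034 × 7.62939e-05 V = 1.37589 V.

1.3759 V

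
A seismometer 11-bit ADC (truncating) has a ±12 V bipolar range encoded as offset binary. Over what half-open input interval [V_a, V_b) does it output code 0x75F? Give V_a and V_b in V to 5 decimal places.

[10.11328 V, 10.12500 V)

LSB = 24/2^11 = 11.719 mV.
Code 0x75F = 1887 decimal.
V_a = V_low + 1887·LSB = 10.1133 V; V_b = V_low + 1888·LSB = 10.125 V.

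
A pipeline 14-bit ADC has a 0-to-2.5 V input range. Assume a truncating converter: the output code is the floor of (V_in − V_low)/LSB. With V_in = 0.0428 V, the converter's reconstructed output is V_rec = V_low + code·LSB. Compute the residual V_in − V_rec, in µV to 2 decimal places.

75.39 µV

One LSB is 2.5 V / 16384 = 152.59 µV.
(0.0428 − 0)/0.000152588 = 280.4941; ⌊·⌋ gives code 280.
Reconstructed: 0.042724609 V.
Difference: 7.53906e-05 V → 75.39 µV.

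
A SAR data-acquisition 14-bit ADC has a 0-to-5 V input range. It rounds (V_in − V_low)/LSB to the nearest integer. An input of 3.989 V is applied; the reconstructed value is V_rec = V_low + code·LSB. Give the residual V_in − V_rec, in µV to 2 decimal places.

One LSB is 5 V / 16384 = 305.18 µV.
(V_in − V_low)/LSB = (3.989 − 0)/0.000305176 = 13071.1552 → code 13071 (round).
Reconstructed: 3.9889526 V.
V_in − V_rec = 4.73633e-05 V = 47.36 µV.

47.36 µV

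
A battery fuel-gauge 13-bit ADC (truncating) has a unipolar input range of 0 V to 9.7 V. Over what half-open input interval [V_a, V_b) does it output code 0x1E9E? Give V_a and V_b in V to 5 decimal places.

LSB = 9.7/2^13 = 1.184 mV.
Code 0x1E9E = 7838 decimal.
V_a = V_low + 7838·LSB = 9.28083 V; V_b = V_low + 7839·LSB = 9.28202 V.

[9.28083 V, 9.28202 V)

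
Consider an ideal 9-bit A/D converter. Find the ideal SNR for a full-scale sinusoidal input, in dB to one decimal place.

SNR ≈ 6.02·N + 1.76 dB = 6.02·9 + 1.76 = 55.94 dB.

55.9 dB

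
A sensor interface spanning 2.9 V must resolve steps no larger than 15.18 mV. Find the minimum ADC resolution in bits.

8 bits

Number of steps required ≥ 2.9 V / 15.18 mV = 191.04.
Need 2^N ≥ 191.04; 2^7 = 128, 2^8 = 256.
Minimum N = 8.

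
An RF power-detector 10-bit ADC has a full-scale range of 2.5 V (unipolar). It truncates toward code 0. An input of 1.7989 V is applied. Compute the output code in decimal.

With 1024 levels over 2.5 V, one step is 2.441 mV.
(1.7989 − 0) / 0.00244141 = 736.829 LSBs.
Floor → code 736.

code 736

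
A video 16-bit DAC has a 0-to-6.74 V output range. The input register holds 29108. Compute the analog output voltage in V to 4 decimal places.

2.9936 V

LSB = 6.74 V / 2^16 = 102.84 µV.
V_out = 0 + 29108 × 0.000102844 V = 2.99359 V.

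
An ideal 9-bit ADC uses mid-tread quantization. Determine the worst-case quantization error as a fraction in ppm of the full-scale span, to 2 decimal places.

Rounding → worst-case error = ½ LSB = V_FS/2^10, so 1e+06/1024 = 976.562 ppm of full scale.

976.56 ppm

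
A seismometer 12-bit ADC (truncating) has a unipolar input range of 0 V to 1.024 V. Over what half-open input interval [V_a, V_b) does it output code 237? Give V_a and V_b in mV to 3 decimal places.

LSB = 1.024/2^12 = 250.00 µV.
V_a = V_low + 237·LSB = 0.05925 V; V_b = V_low + 238·LSB = 0.0595 V.

[59.250 mV, 59.500 mV)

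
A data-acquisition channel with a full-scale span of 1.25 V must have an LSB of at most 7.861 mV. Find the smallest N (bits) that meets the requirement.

8 bits

Number of steps required ≥ 1.25 V / 7.861 mV = 159.01.
Need 2^N ≥ 159.01; 2^7 = 128, 2^8 = 256.
Minimum N = 8.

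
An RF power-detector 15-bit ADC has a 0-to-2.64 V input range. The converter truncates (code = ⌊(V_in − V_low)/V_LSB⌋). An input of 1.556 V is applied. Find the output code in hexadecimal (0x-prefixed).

code 0x4B71 (decimal 19313)

Full-scale span = 2.64 V; LSB = 2.64/2^15 = 80.57 µV.
(1.556 − 0) / 8.05664e-05 = 19313.261 LSBs.
Floor → code 19313.
In hexadecimal (0x-prefixed): 0x4B71.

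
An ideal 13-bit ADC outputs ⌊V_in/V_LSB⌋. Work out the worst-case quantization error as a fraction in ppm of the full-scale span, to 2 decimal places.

122.07 ppm

Truncating → worst-case error = 1 LSB = V_FS/2^13, so 1e+06/8192 = 122.07 ppm of full scale.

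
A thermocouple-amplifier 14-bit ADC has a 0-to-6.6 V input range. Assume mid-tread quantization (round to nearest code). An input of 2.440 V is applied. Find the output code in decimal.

LSB = 6.6 V / 16384 = 402.83 µV.
(V_in − V_low)/LSB = (2.440 − 0) / 0.000402832 = 6057.115.
So the output code is 6057.

code 6057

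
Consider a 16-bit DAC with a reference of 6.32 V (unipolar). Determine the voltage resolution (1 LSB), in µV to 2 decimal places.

96.44 µV

Full-scale span = 6.32 V.
LSB = 6.32 / 2^16 = 6.32 / 65536 = 9.64355e-05 V = 96.44 µV.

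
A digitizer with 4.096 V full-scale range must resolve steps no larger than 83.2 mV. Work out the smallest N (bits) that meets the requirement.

Number of steps required ≥ 4.096 V / 83.2 mV = 49.23.
Need 2^N ≥ 49.23; 2^5 = 32, 2^6 = 64.
Minimum N = 6.

6 bits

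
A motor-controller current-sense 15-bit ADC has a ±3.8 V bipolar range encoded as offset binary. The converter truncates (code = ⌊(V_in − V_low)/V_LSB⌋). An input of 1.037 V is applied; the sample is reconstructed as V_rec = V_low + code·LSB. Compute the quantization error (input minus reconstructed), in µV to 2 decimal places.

Step size: 7.6 V ÷ 2^15 = 231.93 µV.
(V_in − V_low)/LSB = (1.037 − (−3.8))/0.000231934 = 20855.1074 → code 20855 (floor).
V_rec = (−3.8) + 20855·0.000231934 = 1.0369751 V.
V_in − V_rec = 2.49023e-05 V = 24.90 µV.

24.90 µV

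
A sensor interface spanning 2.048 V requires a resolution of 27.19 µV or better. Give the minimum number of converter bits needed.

Number of steps required ≥ 2.048 V / 27.19 µV = 75321.81.
Need 2^N ≥ 75321.81; 2^16 = 65536, 2^17 = 131072.
Minimum N = 17.

17 bits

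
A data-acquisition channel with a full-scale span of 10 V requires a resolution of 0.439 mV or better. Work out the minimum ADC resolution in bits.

15 bits

Number of steps required ≥ 10 V / 0.439 mV = 22779.04.
Need 2^N ≥ 22779.04; 2^14 = 16384, 2^15 = 32768.
Minimum N = 15.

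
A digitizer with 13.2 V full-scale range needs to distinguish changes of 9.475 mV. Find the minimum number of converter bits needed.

11 bits

Number of steps required ≥ 13.2 V / 9.475 mV = 1393.14.
Need 2^N ≥ 1393.14; 2^10 = 1024, 2^11 = 2048.
Minimum N = 11.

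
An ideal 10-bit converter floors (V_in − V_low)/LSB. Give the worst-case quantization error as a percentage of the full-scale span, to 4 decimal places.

Truncating → worst-case error = 1 LSB = V_FS/2^10, so 100/1024 = 0.0976562 % of full scale.

0.0977 %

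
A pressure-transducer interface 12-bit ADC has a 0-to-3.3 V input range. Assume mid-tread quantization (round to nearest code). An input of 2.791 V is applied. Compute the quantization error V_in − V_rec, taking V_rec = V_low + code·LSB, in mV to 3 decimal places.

0.180 mV

LSB = 3.3/2^12 = 0.806 mV.
(V_in − V_low)/LSB = (2.791 − 0)/0.000805664 = 3464.2230 → code 3464 (round).
Code 3464 maps back to 0 + 3464×0.000805664 V = 2.7908203 V.
Error = 2.791 − 2.7908203 = 0.000179687 V = 0.180 mV.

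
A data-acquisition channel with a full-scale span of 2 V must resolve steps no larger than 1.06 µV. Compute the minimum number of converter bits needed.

Number of steps required ≥ 2 V / 1.06 µV = 1886792.45.
Need 2^N ≥ 1886792.45; 2^20 = 1048576, 2^21 = 2097152.
Minimum N = 21.

21 bits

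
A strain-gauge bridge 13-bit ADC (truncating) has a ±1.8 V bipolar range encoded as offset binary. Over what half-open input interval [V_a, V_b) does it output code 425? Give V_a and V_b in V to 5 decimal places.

LSB = 3.6/2^13 = 439.45 µV.
V_a = V_low + 425·LSB = -1.61323 V; V_b = V_low + 426·LSB = -1.61279 V.

[-1.61323 V, -1.61279 V)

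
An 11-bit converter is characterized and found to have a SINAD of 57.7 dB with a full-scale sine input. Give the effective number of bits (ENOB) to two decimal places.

9.29 bits

ENOB = (SINAD − 1.76) / 6.02 = (57.7 − 1.76)/6.02 = 9.292.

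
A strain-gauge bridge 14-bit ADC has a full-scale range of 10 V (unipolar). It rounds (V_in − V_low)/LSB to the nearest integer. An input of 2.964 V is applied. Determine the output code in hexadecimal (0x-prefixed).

Full-scale span = 10 V; LSB = 10/2^14 = 0.610 mV.
(V_in − V_low)/LSB = (2.964 − 0) / 0.000610352 = 4856.218.
So the output code is 4856.
In hexadecimal (0x-prefixed): 0x12F8.

code 0x12F8 (decimal 4856)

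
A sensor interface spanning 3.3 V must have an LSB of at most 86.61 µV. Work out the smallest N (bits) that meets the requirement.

Number of steps required ≥ 3.3 V / 86.61 µV = 38101.84.
Need 2^N ≥ 38101.84; 2^15 = 32768, 2^16 = 65536.
Minimum N = 16.

16 bits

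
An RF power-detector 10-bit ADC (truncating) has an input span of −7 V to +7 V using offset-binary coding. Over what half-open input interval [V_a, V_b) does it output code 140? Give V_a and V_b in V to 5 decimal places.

[-5.08594 V, -5.07227 V)

LSB = 14/2^10 = 13.672 mV.
V_a = V_low + 140·LSB = -5.08594 V; V_b = V_low + 141·LSB = -5.07227 V.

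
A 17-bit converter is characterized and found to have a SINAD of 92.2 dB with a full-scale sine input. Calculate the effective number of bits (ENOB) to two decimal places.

ENOB = (SINAD − 1.76) / 6.02 = (92.2 − 1.76)/6.02 = 15.023.

15.02 bits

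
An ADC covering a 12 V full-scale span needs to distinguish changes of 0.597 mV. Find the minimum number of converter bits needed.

15 bits

Number of steps required ≥ 12 V / 0.597 mV = 20100.50.
Need 2^N ≥ 20100.50; 2^14 = 16384, 2^15 = 32768.
Minimum N = 15.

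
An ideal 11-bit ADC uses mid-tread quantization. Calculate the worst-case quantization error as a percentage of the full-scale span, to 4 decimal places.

Rounding → worst-case error = ½ LSB = V_FS/2^12, so 100/4096 = 0.0244141 % of full scale.

0.0244 %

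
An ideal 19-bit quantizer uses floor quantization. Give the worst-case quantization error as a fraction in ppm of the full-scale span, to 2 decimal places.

1.91 ppm

Truncating → worst-case error = 1 LSB = V_FS/2^19, so 1e+06/524288 = 1.90735 ppm of full scale.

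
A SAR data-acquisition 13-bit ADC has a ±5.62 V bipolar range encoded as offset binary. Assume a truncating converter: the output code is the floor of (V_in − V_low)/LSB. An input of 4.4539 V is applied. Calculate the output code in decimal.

code 7342

With 8192 levels over 11.24 V, one step is 1.372 mV.
(V_in − V_low)/LSB = (4.4539 − (−5.62)) / 0.00137207 = 7342.116.
Floor → code 7342.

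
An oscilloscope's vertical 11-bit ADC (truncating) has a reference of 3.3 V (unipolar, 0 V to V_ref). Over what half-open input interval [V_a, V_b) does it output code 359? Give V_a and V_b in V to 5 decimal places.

LSB = 3.3/2^11 = 1.611 mV.
V_a = V_low + 359·LSB = 0.578467 V; V_b = V_low + 360·LSB = 0.580078 V.

[0.57847 V, 0.58008 V)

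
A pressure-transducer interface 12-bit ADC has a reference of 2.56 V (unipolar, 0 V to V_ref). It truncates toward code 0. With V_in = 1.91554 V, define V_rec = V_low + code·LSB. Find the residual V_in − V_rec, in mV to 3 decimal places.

Step size: 2.56 V ÷ 2^12 = 0.625 mV.
(V_in − V_low)/LSB = (1.91554 − 0)/0.000625 = 3064.8640 → code 3064 (floor).
Code 3064 maps back to 0 + 3064×0.000625 V = 1.915 V.
Error = 1.91554 − 1.915 = 0.00054 V = 0.540 mV.

0.540 mV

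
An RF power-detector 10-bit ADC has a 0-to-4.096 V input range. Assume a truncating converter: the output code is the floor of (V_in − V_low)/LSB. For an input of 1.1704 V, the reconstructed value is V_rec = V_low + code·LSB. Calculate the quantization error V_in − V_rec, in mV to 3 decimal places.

2.400 mV

Step size: 4.096 V ÷ 2^10 = 4.000 mV.
(1.1704 − 0)/0.004 = 292.6000; ⌊·⌋ gives code 292.
V_rec = 0 + 292·0.004 = 1.168 V.
Difference: 0.0024 V → 2.400 mV.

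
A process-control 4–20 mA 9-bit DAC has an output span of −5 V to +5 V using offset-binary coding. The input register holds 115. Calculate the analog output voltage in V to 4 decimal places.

-2.7539 V

LSB = 10 V / 2^9 = 19.531 mV.
V_out = (−5) + 115 × 0.0195312 V = -2.75391 V.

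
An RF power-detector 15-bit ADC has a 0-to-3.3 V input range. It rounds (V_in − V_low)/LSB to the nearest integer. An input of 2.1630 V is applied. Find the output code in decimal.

code 21478

Full-scale span = 3.3 V; LSB = 3.3/2^15 = 100.71 µV.
Input sits at 21477.935 steps above V_low.
round(21477.935) = 21478.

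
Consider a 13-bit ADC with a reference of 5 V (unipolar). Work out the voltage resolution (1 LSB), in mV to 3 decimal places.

Full-scale span = 5 V.
LSB = 5 / 2^13 = 5 / 8192 = 0.000610352 V = 0.610 mV.

0.610 mV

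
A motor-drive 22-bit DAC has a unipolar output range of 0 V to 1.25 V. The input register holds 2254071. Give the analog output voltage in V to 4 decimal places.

0.6718 V

LSB = 1.25 V / 2^22 = 0.30 µV.
V_out = 0 + 2254071 × 2.98023e-07 V = 0.671766 V.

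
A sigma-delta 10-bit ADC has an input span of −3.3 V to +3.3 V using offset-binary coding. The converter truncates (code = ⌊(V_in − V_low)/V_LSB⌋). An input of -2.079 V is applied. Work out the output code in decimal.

With 1024 levels over 6.6 V, one step is 6.445 mV.
(-2.079 − (−3.3)) / 0.00644531 = 189.440 LSBs.
So the output code is 189.

code 189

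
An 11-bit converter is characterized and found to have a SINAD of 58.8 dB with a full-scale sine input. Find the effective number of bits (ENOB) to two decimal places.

9.48 bits

ENOB = (SINAD − 1.76) / 6.02 = (58.8 − 1.76)/6.02 = 9.475.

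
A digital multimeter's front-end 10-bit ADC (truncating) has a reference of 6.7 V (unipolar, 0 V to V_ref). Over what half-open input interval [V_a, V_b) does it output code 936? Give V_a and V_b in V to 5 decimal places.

LSB = 6.7/2^10 = 6.543 mV.
V_a = V_low + 936·LSB = 6.12422 V; V_b = V_low + 937·LSB = 6.13076 V.

[6.12422 V, 6.13076 V)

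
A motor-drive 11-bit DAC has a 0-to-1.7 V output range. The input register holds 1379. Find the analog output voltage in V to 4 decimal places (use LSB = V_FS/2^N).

LSB = 1.7 V / 2^11 = 0.830 mV.
V_out = 0 + 1379 × 0.000830078 V = 1.14468 V.

1.1447 V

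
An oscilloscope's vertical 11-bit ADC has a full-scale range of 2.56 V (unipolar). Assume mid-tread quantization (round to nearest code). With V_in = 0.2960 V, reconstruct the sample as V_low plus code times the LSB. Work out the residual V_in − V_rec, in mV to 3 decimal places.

One LSB is 2.56 V / 2048 = 1.250 mV.
Scaled input = 236.8000 LSBs, so code = 237.
Reconstructed: 0.29625 V.
V_in − V_rec = -0.00025 V = -0.250 mV.

-0.250 mV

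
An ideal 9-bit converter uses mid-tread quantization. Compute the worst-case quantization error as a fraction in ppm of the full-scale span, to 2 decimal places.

Rounding → worst-case error = ½ LSB = V_FS/2^10, so 1e+06/1024 = 976.562 ppm of full scale.

976.56 ppm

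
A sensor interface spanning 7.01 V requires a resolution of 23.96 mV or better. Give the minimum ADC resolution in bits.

Number of steps required ≥ 7.01 V / 23.96 mV = 292.57.
Need 2^N ≥ 292.57; 2^8 = 256, 2^9 = 512.
Minimum N = 9.

9 bits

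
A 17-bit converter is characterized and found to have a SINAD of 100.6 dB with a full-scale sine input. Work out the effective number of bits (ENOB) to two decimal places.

ENOB = (SINAD − 1.76) / 6.02 = (100.6 − 1.76)/6.02 = 16.419.

16.42 bits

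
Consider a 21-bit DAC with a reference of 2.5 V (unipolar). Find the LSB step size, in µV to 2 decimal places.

Full-scale span = 2.5 V.
LSB = 2.5 / 2^21 = 2.5 / 2097152 = 1.19209e-06 V = 1.19 µV.

1.19 µV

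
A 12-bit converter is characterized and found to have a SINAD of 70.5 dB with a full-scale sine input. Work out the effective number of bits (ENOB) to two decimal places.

11.42 bits

ENOB = (SINAD − 1.76) / 6.02 = (70.5 − 1.76)/6.02 = 11.419.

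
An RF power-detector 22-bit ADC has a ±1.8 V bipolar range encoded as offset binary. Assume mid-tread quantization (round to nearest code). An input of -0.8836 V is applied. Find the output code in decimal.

Full-scale span = 3.6 V; LSB = 3.6/2^22 = 0.86 µV.
Input sits at 1067683.385 steps above V_low.
So the output code is 1067683.

code 1067683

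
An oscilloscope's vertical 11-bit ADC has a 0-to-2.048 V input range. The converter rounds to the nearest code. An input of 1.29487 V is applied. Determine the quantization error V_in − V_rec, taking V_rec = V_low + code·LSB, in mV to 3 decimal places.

LSB = 2.048/2^11 = 1.000 mV.
(1.29487 − 0)/0.001 = 1294.8700; round gives code 1295.
V_rec = 0 + 1295·0.001 = 1.295 V.
Difference: -0.00013 V → -0.130 mV.

-0.130 mV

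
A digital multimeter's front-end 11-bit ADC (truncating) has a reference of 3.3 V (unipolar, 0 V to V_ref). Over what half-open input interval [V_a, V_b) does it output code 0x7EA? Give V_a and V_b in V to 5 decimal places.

LSB = 3.3/2^11 = 1.611 mV.
Code 0x7EA = 2026 decimal.
V_a = V_low + 2026·LSB = 3.26455 V; V_b = V_low + 2027·LSB = 3.26616 V.

[3.26455 V, 3.26616 V)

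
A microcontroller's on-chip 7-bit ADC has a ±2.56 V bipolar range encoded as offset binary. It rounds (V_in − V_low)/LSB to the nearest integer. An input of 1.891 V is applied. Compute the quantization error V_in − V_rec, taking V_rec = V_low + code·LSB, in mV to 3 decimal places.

LSB = 5.12/2^7 = 40.000 mV.
Scaled input = 111.2750 LSBs, so code = 111.
Reconstructed: 1.88 V.
V_in − V_rec = 0.011 V = 11.000 mV.

11.000 mV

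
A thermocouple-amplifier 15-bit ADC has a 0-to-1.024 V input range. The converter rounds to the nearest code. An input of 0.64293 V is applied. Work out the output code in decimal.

LSB = 1.024 V / 32768 = 31.25 µV.
(V_in − V_low)/LSB = (0.64293 − 0) / 3.125e-05 = 20573.760.
So the output code is 20574.

code 20574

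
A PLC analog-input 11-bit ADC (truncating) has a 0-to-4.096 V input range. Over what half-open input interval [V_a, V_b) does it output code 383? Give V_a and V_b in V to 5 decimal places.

[0.76600 V, 0.76800 V)

LSB = 4.096/2^11 = 2.000 mV.
V_a = V_low + 383·LSB = 0.766 V; V_b = V_low + 384·LSB = 0.768 V.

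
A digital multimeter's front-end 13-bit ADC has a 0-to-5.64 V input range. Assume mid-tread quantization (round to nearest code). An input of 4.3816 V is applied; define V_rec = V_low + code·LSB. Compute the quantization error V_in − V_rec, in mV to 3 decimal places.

One LSB is 5.64 V / 8192 = 0.688 mV.
(V_in − V_low)/LSB = (4.3816 − 0)/0.000688477 = 6364.1963 → code 6364 (round).
V_rec = 0 + 6364·0.000688477 = 4.3814648 V.
Difference: 0.000135156 V → 0.135 mV.

0.135 mV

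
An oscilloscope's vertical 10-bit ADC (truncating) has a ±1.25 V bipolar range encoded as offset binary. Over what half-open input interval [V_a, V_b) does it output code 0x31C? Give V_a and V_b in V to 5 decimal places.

[0.69336 V, 0.69580 V)

LSB = 2.5/2^10 = 2.441 mV.
Code 0x31C = 796 decimal.
V_a = V_low + 796·LSB = 0.693359 V; V_b = V_low + 797·LSB = 0.695801 V.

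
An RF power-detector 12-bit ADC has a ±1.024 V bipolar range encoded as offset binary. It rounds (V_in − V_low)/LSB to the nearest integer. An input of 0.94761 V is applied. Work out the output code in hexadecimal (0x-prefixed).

With 4096 levels over 2.048 V, one step is 0.500 mV.
(0.94761 − (−1.024)) / 0.0005 = 3943.220 LSBs.
round(3943.220) = 3943.
In hexadecimal (0x-prefixed): 0xF67.

code 0xF67 (decimal 3943)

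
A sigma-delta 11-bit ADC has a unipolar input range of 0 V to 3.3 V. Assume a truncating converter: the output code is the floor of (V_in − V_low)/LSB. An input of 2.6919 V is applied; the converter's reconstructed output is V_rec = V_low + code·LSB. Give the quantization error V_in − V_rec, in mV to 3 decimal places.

0.982 mV

LSB = 3.3/2^11 = 1.611 mV.
(V_in − V_low)/LSB = (2.6919 − 0)/0.00161133 = 1670.6095 → code 1670 (floor).
Code 1670 maps back to 0 + 1670×0.00161133 V = 2.690918 V.
Error = 2.6919 − 2.690918 = 0.000982031 V = 0.982 mV.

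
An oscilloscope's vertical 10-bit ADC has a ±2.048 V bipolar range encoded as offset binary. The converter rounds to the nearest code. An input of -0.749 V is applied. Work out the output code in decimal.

code 325

With 1024 levels over 4.096 V, one step is 4.000 mV.
(-0.749 − (−2.048)) / 0.004 = 324.750 LSBs.
Round → code 325.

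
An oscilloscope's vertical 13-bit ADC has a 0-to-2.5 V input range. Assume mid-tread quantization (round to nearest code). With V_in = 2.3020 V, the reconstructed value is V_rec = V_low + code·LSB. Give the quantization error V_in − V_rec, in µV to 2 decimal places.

LSB = 2.5/2^13 = 305.18 µV.
Scaled input = 7543.1936 LSBs, so code = 7543.
Code 7543 maps back to 0 + 7543×0.000305176 V = 2.3019409 V.
Error = 2.3020 − 2.3019409 = 5.9082e-05 V = 59.08 µV.

59.08 µV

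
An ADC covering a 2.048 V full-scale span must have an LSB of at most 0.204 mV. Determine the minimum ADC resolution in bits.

Number of steps required ≥ 2.048 V / 0.204 mV = 10039.22.
Need 2^N ≥ 10039.22; 2^13 = 8192, 2^14 = 16384.
Minimum N = 14.

14 bits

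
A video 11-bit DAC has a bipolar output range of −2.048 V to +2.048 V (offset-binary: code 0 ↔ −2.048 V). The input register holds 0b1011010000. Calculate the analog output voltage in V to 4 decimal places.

-0.6080 V

LSB = 4.096 V / 2^11 = 2.000 mV.
Code 0b1011010000 = 720 decimal.
V_out = (−2.048) + 720 × 0.002 V = -0.608 V.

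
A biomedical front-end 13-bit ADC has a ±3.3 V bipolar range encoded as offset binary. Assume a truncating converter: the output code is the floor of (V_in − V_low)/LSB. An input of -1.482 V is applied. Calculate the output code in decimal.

code 2256

LSB = 6.6 V / 8192 = 0.806 mV.
Input sits at 2256.524 steps above V_low.
So the output code is 2256.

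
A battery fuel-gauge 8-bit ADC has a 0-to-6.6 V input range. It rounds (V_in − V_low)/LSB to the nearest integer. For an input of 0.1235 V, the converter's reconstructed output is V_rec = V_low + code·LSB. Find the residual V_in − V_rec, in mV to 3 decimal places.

Step size: 6.6 V ÷ 2^8 = 25.781 mV.
(0.1235 − 0)/0.0257812 = 4.7903; round gives code 5.
Code 5 maps back to 0 + 5×0.0257812 V = 0.12890625 V.
V_in − V_rec = -0.00540625 V = -5.406 mV.

-5.406 mV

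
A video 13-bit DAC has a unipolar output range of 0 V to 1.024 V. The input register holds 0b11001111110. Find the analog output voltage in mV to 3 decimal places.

207.750 mV

LSB = 1.024 V / 2^13 = 125.00 µV.
Code 0b11001111110 = 1662 decimal.
V_out = 0 + 1662 × 0.000125 V = 0.20775 V.
= 207.750 mV.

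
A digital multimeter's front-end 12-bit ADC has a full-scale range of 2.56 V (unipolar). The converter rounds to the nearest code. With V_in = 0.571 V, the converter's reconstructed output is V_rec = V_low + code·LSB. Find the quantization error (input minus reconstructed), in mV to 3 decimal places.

LSB = 2.56/2^12 = 0.625 mV.
(0.571 − 0)/0.000625 = 913.6000; round gives code 914.
Code 914 maps back to 0 + 914×0.000625 V = 0.57125 V.
V_in − V_rec = -0.00025 V = -0.250 mV.

-0.250 mV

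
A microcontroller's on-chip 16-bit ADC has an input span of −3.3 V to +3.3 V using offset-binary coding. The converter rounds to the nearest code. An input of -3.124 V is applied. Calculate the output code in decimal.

LSB = 6.6 V / 65536 = 100.71 µV.
Input sits at 1747.627 steps above V_low.
Round → code 1748.

code 1748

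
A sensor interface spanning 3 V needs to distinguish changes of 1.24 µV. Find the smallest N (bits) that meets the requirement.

Number of steps required ≥ 3 V / 1.24 µV = 2419354.84.
Need 2^N ≥ 2419354.84; 2^21 = 2097152, 2^22 = 4194304.
Minimum N = 22.

22 bits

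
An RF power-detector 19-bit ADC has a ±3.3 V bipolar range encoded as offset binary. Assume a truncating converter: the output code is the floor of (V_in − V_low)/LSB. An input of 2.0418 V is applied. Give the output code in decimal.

With 524288 levels over 6.6 V, one step is 12.59 µV.
Input sits at 424339.642 steps above V_low.
So the output code is 424339.

code 424339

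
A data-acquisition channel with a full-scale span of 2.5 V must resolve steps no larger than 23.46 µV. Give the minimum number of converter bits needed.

17 bits

Number of steps required ≥ 2.5 V / 23.46 µV = 106564.36.
Need 2^N ≥ 106564.36; 2^16 = 65536, 2^17 = 131072.
Minimum N = 17.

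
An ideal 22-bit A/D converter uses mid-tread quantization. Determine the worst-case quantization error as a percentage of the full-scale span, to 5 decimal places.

Rounding → worst-case error = ½ LSB = V_FS/2^23, so 100/8388608 = 1.19209e-05 % of full scale.

0.00001 %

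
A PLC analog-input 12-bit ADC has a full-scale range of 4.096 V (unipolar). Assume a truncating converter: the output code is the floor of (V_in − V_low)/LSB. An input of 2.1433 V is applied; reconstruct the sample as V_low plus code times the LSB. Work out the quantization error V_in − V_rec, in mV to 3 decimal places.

0.300 mV

LSB = 4.096/2^12 = 1.000 mV.
Scaled input = 2143.3000 LSBs, so code = 2143.
V_rec = 0 + 2143·0.001 = 2.143 V.
V_in − V_rec = 0.0003 V = 0.300 mV.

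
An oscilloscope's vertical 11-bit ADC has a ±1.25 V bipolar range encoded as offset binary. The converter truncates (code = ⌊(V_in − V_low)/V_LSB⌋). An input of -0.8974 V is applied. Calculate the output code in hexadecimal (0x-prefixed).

code 0x120 (decimal 288)

Full-scale span = 2.5 V; LSB = 2.5/2^11 = 1.221 mV.
Input sits at 288.850 steps above V_low.
⌊·⌋(288.850) = 288.
In hexadecimal (0x-prefixed): 0x120.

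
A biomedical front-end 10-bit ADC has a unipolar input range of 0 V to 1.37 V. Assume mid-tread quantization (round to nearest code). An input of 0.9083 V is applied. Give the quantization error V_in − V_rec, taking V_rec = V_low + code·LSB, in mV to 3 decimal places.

-0.128 mV

LSB = 1.37/2^10 = 1.338 mV.
(V_in − V_low)/LSB = (0.9083 − 0)/0.00133789 = 678.9045 → code 679 (round).
Reconstructed: 0.90842773 V.
Error = 0.9083 − 0.90842773 = -0.000127734 V = -0.128 mV.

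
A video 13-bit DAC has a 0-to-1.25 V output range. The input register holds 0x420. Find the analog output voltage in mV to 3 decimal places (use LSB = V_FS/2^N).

LSB = 1.25 V / 2^13 = 152.59 µV.
Code 0x420 = 1056 decimal.
V_out = 0 + 1056 × 0.000152588 V = 0.161133 V.
= 161.133 mV.

161.133 mV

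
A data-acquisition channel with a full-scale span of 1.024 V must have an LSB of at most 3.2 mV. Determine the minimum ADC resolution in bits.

9 bits

Number of steps required ≥ 1.024 V / 3.2 mV = 320.00.
Need 2^N ≥ 320.00; 2^8 = 256, 2^9 = 512.
Minimum N = 9.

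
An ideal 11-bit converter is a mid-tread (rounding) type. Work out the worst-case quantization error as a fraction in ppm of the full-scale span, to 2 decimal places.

244.14 ppm

Rounding → worst-case error = ½ LSB = V_FS/2^12, so 1e+06/4096 = 244.141 ppm of full scale.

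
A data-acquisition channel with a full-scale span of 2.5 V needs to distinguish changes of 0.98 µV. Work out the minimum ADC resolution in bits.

22 bits

Number of steps required ≥ 2.5 V / 0.98 µV = 2551020.41.
Need 2^N ≥ 2551020.41; 2^21 = 2097152, 2^22 = 4194304.
Minimum N = 22.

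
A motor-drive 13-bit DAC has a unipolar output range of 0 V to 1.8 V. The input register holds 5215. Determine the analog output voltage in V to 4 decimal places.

1.1459 V

LSB = 1.8 V / 2^13 = 219.73 µV.
V_out = 0 + 5215 × 0.000219727 V = 1.14587 V.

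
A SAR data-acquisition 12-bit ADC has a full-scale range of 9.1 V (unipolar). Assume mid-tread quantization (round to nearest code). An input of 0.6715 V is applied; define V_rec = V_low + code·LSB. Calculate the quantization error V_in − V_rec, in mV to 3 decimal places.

Step size: 9.1 V ÷ 2^12 = 2.222 mV.
(V_in − V_low)/LSB = (0.6715 − 0)/0.00222168 = 302.2488 → code 302 (round).
Reconstructed: 0.67094727 V.
V_in − V_rec = 0.000552734 V = 0.553 mV.

0.553 mV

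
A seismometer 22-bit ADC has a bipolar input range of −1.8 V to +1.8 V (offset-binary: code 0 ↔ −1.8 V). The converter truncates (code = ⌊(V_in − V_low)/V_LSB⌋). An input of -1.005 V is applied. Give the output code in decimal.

code 926242

LSB = 3.6 V / 4194304 = 0.86 µV.
(V_in − V_low)/LSB = (-1.005 − (−1.8)) / 8.58307e-07 = 926242.133.
⌊·⌋(926242.133) = 926242.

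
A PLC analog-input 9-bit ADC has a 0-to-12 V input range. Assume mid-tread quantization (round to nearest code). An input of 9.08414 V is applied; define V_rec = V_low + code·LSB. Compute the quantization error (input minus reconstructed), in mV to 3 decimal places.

One LSB is 12 V / 512 = 23.438 mV.
(V_in − V_low)/LSB = (9.08414 − 0)/0.0234375 = 387.5900 → code 388 (round).
Code 388 maps back to 0 + 388×0.0234375 V = 9.09375 V.
V_in − V_rec = -0.00961 V = -9.610 mV.

-9.610 mV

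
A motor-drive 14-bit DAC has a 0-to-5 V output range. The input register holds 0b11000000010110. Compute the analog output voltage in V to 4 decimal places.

LSB = 5 V / 2^14 = 305.18 µV.
Code 0b11000000010110 = 12310 decimal.
V_out = 0 + 12310 × 0.000305176 V = 3.75671 V.

3.7567 V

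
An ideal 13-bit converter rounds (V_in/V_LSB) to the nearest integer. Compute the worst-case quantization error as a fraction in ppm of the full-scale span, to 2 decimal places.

61.04 ppm

Rounding → worst-case error = ½ LSB = V_FS/2^14, so 1e+06/16384 = 61.0352 ppm of full scale.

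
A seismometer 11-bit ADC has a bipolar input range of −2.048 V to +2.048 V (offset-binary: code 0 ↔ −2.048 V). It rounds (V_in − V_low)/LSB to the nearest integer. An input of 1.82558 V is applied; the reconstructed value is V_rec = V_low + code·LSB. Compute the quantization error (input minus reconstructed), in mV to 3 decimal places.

Step size: 4.096 V ÷ 2^11 = 2.000 mV.
(V_in − V_low)/LSB = (1.82558 − (−2.048))/0.002 = 1936.7900 → code 1937 (round).
V_rec = (−2.048) + 1937·0.002 = 1.826 V.
V_in − V_rec = -0.00042 V = -0.420 mV.

-0.420 mV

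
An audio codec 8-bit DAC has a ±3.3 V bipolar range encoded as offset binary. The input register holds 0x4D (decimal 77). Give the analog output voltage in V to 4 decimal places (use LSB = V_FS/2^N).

LSB = 6.6 V / 2^8 = 25.781 mV.
Code 0x4D = 77 decimal.
V_out = (−3.3) + 77 × 0.0257812 V = -1.31484 V.

-1.3148 V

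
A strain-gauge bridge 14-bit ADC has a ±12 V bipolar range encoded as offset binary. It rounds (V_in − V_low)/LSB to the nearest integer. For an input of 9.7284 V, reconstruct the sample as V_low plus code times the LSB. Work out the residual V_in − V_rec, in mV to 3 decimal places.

Step size: 24 V ÷ 2^14 = 1.465 mV.
(V_in − V_low)/LSB = (9.7284 − (−12))/0.00146484 = 14833.2544 → code 14833 (round).
Code 14833 maps back to (−12) + 14833×0.00146484 V = 9.7280273 V.
Error = 9.7284 − 9.7280273 = 0.000372656 V = 0.373 mV.

0.373 mV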